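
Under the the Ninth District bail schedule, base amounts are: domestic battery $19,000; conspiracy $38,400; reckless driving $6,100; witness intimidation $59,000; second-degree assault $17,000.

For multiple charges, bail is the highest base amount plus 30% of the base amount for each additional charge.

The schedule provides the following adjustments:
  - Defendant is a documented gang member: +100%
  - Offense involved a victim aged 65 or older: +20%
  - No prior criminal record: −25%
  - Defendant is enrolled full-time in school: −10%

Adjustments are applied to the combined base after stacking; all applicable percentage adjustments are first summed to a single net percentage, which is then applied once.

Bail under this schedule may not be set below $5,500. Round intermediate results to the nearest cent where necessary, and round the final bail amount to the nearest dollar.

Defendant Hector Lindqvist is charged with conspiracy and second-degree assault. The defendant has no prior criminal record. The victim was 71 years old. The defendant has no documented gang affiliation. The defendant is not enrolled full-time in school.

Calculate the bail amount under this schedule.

Base amounts from the schedule: conspiracy $38,400; second-degree assault $17,000.
Stacking rule: highest base plus 30% of each additional charge. Highest is conspiracy at $38,400. Additional: $17,000 × 30% = $5,100. Combined base = $38,400 + $5,100 = $43,500.
Net percentage adjustment: +20% −25% = −5%. $43,500 × 0.95 = $41,325.
$41,325 is at or above the $5,500 minimum.

$41,325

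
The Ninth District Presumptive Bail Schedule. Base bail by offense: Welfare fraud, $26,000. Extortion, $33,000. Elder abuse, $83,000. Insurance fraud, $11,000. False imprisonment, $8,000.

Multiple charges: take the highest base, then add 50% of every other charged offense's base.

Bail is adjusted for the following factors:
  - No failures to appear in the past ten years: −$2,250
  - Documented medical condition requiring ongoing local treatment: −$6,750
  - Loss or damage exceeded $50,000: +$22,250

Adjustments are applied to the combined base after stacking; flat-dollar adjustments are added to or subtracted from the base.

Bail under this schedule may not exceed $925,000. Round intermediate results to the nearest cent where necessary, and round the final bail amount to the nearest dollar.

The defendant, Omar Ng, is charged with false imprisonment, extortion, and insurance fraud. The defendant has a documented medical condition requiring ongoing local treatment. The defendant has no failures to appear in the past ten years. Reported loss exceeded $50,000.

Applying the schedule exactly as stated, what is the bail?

Base amounts from the schedule: false imprisonment $8,000; extortion $33,000; insurance fraud $11,000.
Stacking rule: highest base plus 50% of each additional charge. Highest is extortion at $33,000. Additional: $8,000 × 50% = $4,000; $11,000 × 50% = $5,500. Combined base = $33,000 + $9,500 = $42,500.
No failures to appear in the past ten years (−$2,250 flat): $42,500 − $2,250 = $40,250.
Documented medical condition requiring ongoing local treatment (−$6,750 flat): $40,250 − $6,750 = $33,500.
Loss or damage exceeded $50,000 (+$22,250 flat): $33,500 + $22,250 = $55,750.
$55,750 is within the $925,000 maximum.

$55,750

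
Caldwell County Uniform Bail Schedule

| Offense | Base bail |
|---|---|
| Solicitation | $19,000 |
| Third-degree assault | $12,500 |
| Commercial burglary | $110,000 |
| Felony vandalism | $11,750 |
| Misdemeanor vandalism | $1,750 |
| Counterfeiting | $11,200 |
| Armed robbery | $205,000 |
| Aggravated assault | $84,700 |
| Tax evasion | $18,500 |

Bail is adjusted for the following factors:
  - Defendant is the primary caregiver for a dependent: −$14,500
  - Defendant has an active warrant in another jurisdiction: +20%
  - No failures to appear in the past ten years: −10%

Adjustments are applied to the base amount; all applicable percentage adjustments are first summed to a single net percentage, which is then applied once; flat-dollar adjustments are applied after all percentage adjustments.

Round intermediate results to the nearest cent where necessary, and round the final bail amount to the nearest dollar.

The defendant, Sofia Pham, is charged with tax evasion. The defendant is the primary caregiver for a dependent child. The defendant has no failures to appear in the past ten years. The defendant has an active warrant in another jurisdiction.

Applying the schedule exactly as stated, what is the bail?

$5,850

Base amounts from the schedule: tax evasion $18,500.
Single charge. Combined base = $18,500.
Net percentage adjustment: +20% −10% = +10%. $18,500 × 1.1 = $20,350.
Defendant is the primary caregiver for a dependent (−$14,500 flat): $20,350 − $14,500 = $5,850.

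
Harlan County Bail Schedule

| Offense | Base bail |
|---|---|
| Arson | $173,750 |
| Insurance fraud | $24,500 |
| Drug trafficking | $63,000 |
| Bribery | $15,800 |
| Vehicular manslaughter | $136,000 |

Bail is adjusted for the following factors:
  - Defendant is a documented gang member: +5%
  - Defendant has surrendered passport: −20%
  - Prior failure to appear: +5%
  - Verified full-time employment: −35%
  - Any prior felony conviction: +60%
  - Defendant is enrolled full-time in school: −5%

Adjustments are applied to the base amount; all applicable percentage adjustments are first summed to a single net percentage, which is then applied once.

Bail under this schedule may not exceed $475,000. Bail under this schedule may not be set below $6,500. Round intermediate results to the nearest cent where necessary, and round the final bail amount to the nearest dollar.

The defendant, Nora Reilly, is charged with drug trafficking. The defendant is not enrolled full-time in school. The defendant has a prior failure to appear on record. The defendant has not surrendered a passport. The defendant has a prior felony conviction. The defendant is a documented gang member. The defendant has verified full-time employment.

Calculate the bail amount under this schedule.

Base amounts from the schedule: drug trafficking $63,000.
Single charge. Combined base = $63,000.
Net percentage adjustment: +5% +5% −35% +60% = +35%. $63,000 × 1.35 = $85,050.
$85,050 is within the $475,000 maximum.
$85,050 is at or above the $6,500 minimum.

$85,050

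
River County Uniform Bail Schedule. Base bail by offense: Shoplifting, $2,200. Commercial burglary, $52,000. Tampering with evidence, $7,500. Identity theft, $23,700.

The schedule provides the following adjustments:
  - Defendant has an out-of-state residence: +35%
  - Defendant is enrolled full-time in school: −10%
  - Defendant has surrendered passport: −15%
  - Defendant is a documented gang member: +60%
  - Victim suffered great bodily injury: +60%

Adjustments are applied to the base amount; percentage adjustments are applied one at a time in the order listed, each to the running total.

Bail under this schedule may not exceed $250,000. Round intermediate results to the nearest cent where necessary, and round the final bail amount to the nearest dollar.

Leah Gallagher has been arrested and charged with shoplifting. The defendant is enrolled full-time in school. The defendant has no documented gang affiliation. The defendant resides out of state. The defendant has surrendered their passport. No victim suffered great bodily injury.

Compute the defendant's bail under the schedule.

$2,272

Base amounts from the schedule: shoplifting $2,200.
Single charge. Combined base = $2,200.
Defendant has an out-of-state residence (+35%): $2,200 × 1.35 = $2,970.
Defendant is enrolled full-time in school (−10%): $2,970 × 0.9 = $2,673.
Defendant has surrendered passport (−15%): $2,673 × 0.85 = $2,272.05.
$2,272.05 is within the $250,000 maximum.
Rounded to the nearest dollar: $2,272.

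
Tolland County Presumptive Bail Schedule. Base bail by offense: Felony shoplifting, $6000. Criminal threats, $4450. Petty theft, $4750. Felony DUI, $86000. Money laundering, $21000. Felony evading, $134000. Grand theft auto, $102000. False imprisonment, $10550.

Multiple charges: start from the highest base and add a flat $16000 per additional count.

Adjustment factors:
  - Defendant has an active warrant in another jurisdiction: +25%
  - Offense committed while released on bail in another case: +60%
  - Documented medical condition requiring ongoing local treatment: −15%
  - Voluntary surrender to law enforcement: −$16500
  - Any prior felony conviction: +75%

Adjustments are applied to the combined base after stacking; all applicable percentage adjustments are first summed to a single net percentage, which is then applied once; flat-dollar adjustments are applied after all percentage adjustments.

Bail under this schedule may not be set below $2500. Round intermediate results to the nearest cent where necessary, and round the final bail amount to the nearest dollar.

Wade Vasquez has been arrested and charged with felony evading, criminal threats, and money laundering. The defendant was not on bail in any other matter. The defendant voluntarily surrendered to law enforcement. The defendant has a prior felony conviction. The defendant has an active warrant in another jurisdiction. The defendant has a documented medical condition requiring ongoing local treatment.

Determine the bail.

$290600

Base amounts from the schedule: felony evading $134000; criminal threats $4450; money laundering $21000.
Stacking rule: highest base plus $16000 per additional charge. Highest is felony evading at $134000; 2 additional charges → +$32000. Combined base = $166000.
Net percentage adjustment: +25% −15% +75% = +85%. $166000 × 1.85 = $307100.
Voluntary surrender to law enforcement (−$16500 flat): $307100 − $16500 = $290600.
$290600 is at or above the $2500 minimum.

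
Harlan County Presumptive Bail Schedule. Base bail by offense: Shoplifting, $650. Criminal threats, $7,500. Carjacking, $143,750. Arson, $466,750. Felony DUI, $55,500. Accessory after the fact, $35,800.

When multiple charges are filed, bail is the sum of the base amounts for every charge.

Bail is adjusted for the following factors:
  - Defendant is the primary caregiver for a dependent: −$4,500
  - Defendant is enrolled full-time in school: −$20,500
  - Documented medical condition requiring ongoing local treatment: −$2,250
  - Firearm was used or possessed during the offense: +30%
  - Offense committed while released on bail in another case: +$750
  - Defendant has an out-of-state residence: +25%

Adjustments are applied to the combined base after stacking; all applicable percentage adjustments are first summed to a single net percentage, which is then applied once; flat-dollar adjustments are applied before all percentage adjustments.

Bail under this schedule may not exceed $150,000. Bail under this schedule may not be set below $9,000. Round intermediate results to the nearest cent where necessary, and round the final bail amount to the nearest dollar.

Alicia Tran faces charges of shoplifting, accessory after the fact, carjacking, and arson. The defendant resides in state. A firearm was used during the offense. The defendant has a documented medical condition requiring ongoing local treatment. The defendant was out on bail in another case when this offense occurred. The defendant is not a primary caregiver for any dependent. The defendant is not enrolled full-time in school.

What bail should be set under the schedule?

$150,000

Base amounts from the schedule: shoplifting $650; accessory after the fact $35,800; carjacking $143,750; arson $466,750.
Stacking rule: sum of all bases. $650 + $35,800 + $143,750 + $466,750 = $646,950.
Documented medical condition requiring ongoing local treatment (−$2,250 flat): $646,950 − $2,250 = $644,700.
Offense committed while released on bail in another case (+$750 flat): $644,700 + $750 = $645,450.
Firearm was used or possessed during the offense (+30%): $645,450 × 1.3 = $839,085.
Result $839,085 exceeds the maximum of $150,000; bail is capped at $150,000.
$150,000 is at or above the $9,000 minimum.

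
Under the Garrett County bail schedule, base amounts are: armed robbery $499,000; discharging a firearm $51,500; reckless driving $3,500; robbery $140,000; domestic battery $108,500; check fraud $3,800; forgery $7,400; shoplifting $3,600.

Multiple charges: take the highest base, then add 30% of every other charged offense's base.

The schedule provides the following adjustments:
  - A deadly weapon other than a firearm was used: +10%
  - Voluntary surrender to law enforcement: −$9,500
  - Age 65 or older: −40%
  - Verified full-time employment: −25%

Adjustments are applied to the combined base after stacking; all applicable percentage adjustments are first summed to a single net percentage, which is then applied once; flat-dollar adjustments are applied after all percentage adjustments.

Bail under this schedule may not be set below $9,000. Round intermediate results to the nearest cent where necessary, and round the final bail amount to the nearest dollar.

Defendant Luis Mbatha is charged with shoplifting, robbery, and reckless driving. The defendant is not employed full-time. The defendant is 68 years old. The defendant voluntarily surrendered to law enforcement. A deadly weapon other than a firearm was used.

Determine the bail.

$89,991

Base amounts from the schedule: shoplifting $3,600; robbery $140,000; reckless driving $3,500.
Stacking rule: highest base plus 30% of each additional charge. Highest is robbery at $140,000. Additional: $3,600 × 30% = $1,080; $3,500 × 30% = $1,050. Combined base = $140,000 + $2,130 = $142,130.
Net percentage adjustment: +10% −40% = −30%. $142,130 × 0.7 = $99,491.
Voluntary surrender to law enforcement (−$9,500 flat): $99,491 − $9,500 = $89,991.
$89,991 is at or above the $9,000 minimum.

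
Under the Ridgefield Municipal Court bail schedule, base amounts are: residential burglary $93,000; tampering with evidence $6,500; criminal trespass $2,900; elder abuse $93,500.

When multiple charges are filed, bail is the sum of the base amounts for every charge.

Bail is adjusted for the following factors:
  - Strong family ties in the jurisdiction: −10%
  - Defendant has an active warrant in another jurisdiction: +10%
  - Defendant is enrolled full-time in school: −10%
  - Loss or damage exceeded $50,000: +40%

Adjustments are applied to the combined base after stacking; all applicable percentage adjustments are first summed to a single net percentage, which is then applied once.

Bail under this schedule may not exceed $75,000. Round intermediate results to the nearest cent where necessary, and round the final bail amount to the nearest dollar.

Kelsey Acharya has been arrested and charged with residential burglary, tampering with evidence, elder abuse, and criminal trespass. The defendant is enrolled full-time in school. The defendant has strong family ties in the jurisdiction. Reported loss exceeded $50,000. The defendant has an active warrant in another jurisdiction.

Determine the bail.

$75,000

Base amounts from the schedule: residential burglary $93,000; tampering with evidence $6,500; elder abuse $93,500; criminal trespass $2,900.
Stacking rule: sum of all bases. $93,000 + $6,500 + $93,500 + $2,900 = $195,900.
Net percentage adjustment: −10% +10% −10% +40% = +30%. $195,900 × 1.3 = $254,670.
Result $254,670 exceeds the maximum of $75,000; bail is capped at $75,000.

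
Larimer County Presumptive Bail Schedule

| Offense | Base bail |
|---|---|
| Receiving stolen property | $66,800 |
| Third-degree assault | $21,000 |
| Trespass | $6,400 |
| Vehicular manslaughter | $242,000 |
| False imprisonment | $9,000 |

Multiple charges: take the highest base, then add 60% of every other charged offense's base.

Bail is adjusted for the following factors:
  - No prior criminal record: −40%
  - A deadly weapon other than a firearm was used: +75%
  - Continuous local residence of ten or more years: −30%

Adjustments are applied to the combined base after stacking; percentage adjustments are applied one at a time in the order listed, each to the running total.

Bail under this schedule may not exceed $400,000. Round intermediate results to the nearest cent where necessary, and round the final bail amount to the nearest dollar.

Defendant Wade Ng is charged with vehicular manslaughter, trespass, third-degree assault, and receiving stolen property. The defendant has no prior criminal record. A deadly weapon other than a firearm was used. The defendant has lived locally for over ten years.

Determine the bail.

Base amounts from the schedule: vehicular manslaughter $242,000; trespass $6,400; third-degree assault $21,000; receiving stolen property $66,800.
Stacking rule: highest base plus 60% of each additional charge. Highest is vehicular manslaughter at $242,000. Additional: $6,400 × 60% = $3,840; $21,000 × 60% = $12,600; $66,800 × 60% = $40,080. Combined base = $242,000 + $56,520 = $298,520.
No prior criminal record (−40%): $298,520 × 0.6 = $179,112.
A deadly weapon other than a firearm was used (+75%): $179,112 × 1.75 = $313,446.
Continuous local residence of ten or more years (−30%): $313,446 × 0.7 = $219,412.20.
$219,412.20 is within the $400,000 maximum.
Rounded to the nearest dollar: $219,412.

$219,412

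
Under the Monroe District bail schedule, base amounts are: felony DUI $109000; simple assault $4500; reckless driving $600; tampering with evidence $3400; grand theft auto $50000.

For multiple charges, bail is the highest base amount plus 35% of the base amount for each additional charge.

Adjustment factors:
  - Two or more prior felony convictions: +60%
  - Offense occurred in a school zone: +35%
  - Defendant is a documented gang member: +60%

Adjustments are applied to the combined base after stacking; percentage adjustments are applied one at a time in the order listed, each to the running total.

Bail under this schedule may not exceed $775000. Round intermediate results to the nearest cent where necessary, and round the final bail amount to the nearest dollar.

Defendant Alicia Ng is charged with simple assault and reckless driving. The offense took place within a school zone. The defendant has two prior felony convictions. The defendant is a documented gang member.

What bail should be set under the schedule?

Base amounts from the schedule: simple assault $4500; reckless driving $600.
Stacking rule: highest base plus 35% of each additional charge. Highest is simple assault at $4500. Additional: $600 × 35% = $210. Combined base = $4500 + $210 = $4710.
Two or more prior felony convictions (+60%): $4710 × 1.6 = $7536.
Offense occurred in a school zone (+35%): $7536 × 1.35 = $10173.60.
Defendant is a documented gang member (+60%): $10173.60 × 1.6 = $16277.76.
$16277.76 is within the $775000 maximum.
Rounded to the nearest dollar: $16278.

$16278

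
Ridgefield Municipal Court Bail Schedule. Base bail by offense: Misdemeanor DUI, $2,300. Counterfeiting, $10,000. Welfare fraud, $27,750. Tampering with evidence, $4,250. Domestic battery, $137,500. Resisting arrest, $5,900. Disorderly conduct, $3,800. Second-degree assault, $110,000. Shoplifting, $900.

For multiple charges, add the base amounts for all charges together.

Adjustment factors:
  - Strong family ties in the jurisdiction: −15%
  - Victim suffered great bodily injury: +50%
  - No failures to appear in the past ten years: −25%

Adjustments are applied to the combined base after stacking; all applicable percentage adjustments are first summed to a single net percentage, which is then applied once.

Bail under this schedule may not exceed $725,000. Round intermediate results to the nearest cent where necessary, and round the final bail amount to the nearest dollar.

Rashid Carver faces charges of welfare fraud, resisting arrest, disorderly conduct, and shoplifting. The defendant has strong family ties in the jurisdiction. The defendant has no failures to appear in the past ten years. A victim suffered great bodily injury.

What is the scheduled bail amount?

Base amounts from the schedule: welfare fraud $27,750; resisting arrest $5,900; disorderly conduct $3,800; shoplifting $900.
Stacking rule: sum of all bases. $27,750 + $5,900 + $3,800 + $900 = $38,350.
Net percentage adjustment: −15% +50% −25% = +10%. $38,350 × 1.1 = $42,185.
$42,185 is within the $725,000 maximum.

$42,185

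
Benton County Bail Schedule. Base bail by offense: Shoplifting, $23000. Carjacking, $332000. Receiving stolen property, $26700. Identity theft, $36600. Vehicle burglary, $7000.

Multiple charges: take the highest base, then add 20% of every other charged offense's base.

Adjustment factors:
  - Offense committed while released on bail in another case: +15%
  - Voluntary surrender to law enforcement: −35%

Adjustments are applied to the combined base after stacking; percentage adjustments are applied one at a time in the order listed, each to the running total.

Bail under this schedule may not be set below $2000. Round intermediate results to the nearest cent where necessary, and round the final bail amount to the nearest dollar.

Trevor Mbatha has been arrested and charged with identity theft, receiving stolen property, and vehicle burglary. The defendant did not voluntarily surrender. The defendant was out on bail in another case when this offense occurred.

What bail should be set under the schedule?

$49841

Base amounts from the schedule: identity theft $36600; receiving stolen property $26700; vehicle burglary $7000.
Stacking rule: highest base plus 20% of each additional charge. Highest is identity theft at $36600. Additional: $26700 × 20% = $5340; $7000 × 20% = $1400. Combined base = $36600 + $6740 = $43340.
Offense committed while released on bail in another case (+15%): $43340 × 1.15 = $49841.
$49841 is at or above the $2000 minimum.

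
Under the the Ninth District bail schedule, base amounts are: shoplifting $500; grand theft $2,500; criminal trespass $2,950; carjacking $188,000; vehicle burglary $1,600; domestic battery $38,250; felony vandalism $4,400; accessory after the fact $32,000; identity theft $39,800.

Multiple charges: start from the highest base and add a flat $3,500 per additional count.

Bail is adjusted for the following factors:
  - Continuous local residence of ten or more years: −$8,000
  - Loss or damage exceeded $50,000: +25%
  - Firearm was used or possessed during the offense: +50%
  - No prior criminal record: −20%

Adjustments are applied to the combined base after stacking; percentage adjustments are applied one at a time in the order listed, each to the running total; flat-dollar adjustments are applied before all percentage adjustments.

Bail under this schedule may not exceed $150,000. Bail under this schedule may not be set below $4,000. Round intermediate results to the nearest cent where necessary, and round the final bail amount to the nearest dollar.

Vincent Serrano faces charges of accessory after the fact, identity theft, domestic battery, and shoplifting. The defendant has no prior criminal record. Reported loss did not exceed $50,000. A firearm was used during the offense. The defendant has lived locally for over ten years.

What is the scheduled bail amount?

Base amounts from the schedule: accessory after the fact $32,000; identity theft $39,800; domestic battery $38,250; shoplifting $500.
Stacking rule: highest base plus $3,500 per additional charge. Highest is identity theft at $39,800; 3 additional charges → +$10,500. Combined base = $50,300.
Continuous local residence of ten or more years (−$8,000 flat): $50,300 − $8,000 = $42,300.
Firearm was used or possessed during the offense (+50%): $42,300 × 1.5 = $63,450.
No prior criminal record (−20%): $63,450 × 0.8 = $50,760.
$50,760 is within the $150,000 maximum.
$50,760 is at or above the $4,000 minimum.

$50,760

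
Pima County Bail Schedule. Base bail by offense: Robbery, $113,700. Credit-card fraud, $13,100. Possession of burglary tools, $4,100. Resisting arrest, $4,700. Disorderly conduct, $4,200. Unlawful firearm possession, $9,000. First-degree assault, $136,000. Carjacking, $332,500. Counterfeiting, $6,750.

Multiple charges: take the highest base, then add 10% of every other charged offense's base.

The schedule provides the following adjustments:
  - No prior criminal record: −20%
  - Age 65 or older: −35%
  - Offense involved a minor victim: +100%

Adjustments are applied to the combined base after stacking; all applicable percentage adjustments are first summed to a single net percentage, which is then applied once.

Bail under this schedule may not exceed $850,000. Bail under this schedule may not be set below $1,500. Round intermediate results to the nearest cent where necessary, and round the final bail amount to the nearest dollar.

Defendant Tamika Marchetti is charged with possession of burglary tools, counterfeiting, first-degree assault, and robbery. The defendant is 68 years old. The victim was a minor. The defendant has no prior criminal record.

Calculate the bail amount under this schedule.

Base amounts from the schedule: possession of burglary tools $4,100; counterfeiting $6,750; first-degree assault $136,000; robbery $113,700.
Stacking rule: highest base plus 10% of each additional charge. Highest is first-degree assault at $136,000. Additional: $4,100 × 10% = $410; $6,750 × 10% = $675; $113,700 × 10% = $11,370. Combined base = $136,000 + $12,455 = $148,455.
Net percentage adjustment: −20% −35% +100% = +45%. $148,455 × 1.45 = $215,259.75.
$215,259.75 is within the $850,000 maximum.
$215,259.75 is at or above the $1,500 minimum.
Rounded to the nearest dollar: $215,260.

$215,260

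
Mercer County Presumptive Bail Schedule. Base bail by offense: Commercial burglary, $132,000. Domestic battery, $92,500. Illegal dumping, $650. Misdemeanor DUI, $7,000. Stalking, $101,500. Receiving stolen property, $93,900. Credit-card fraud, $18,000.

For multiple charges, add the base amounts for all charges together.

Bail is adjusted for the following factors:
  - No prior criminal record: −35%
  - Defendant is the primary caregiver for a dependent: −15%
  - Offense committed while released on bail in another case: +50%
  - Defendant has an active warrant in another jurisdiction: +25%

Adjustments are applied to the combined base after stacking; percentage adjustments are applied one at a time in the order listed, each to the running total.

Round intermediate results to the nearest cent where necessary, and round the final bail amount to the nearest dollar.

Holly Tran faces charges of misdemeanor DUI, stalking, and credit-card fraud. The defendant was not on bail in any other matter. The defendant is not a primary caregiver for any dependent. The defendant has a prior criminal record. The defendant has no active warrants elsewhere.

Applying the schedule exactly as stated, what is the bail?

$126,500

Base amounts from the schedule: misdemeanor DUI $7,000; stalking $101,500; credit-card fraud $18,000.
Stacking rule: sum of all bases. $7,000 + $101,500 + $18,000 = $126,500.
No adjustment factors apply to this defendant.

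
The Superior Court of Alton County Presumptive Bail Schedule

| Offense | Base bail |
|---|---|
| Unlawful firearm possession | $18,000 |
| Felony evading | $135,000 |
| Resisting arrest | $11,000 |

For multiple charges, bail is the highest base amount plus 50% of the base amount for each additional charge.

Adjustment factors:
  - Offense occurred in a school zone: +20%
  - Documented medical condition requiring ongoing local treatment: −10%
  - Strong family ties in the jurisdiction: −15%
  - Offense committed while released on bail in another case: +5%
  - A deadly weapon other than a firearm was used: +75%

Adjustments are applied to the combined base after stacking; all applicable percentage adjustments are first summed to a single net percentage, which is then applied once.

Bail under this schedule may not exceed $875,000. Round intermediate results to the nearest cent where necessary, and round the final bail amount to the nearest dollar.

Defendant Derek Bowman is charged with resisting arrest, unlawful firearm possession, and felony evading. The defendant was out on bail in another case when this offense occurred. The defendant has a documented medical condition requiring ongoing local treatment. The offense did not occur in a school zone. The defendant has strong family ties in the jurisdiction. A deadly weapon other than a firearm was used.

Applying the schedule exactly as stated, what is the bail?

$231,725

Base amounts from the schedule: resisting arrest $11,000; unlawful firearm possession $18,000; felony evading $135,000.
Stacking rule: highest base plus 50% of each additional charge. Highest is felony evading at $135,000. Additional: $11,000 × 50% = $5,500; $18,000 × 50% = $9,000. Combined base = $135,000 + $14,500 = $149,500.
Net percentage adjustment: −10% −15% +5% +75% = +55%. $149,500 × 1.55 = $231,725.
$231,725 is within the $875,000 maximum.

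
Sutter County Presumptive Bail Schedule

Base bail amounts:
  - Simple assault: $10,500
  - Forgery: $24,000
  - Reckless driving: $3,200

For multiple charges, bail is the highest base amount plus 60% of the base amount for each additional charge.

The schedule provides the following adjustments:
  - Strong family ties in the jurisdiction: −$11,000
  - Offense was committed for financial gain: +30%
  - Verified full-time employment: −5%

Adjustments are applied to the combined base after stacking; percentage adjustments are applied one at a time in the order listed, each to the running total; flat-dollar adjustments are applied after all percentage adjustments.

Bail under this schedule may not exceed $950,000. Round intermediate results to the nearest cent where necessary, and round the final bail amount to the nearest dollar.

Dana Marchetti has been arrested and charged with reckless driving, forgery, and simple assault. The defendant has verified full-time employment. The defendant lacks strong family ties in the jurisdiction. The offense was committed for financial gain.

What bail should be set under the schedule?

Base amounts from the schedule: reckless driving $3,200; forgery $24,000; simple assault $10,500.
Stacking rule: highest base plus 60% of each additional charge. Highest is forgery at $24,000. Additional: $3,200 × 60% = $1,920; $10,500 × 60% = $6,300. Combined base = $24,000 + $8,220 = $32,220.
Offense was committed for financial gain (+30%): $32,220 × 1.3 = $41,886.
Verified full-time employment (−5%): $41,886 × 0.95 = $39,791.70.
$39,791.70 is within the $950,000 maximum.
Rounded to the nearest dollar: $39,792.

$39,792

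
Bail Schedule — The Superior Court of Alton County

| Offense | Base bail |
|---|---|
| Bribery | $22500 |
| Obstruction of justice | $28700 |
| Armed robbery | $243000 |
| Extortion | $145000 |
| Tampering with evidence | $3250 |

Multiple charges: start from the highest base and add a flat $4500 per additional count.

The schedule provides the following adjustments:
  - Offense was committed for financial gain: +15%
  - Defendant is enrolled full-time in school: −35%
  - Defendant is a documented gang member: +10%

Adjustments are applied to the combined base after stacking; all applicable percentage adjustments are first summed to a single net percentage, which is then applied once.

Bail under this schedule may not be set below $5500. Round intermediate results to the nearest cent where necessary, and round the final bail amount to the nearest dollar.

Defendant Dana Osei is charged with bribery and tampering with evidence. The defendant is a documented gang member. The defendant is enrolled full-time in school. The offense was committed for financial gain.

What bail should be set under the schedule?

Base amounts from the schedule: bribery $22500; tampering with evidence $3250.
Stacking rule: highest base plus $4500 per additional charge. Highest is bribery at $22500; 1 additional charge → +$4500. Combined base = $27000.
Net percentage adjustment: +15% −35% +10% = −10%. $27000 × 0.9 = $24300.
$24300 is at or above the $5500 minimum.

$24300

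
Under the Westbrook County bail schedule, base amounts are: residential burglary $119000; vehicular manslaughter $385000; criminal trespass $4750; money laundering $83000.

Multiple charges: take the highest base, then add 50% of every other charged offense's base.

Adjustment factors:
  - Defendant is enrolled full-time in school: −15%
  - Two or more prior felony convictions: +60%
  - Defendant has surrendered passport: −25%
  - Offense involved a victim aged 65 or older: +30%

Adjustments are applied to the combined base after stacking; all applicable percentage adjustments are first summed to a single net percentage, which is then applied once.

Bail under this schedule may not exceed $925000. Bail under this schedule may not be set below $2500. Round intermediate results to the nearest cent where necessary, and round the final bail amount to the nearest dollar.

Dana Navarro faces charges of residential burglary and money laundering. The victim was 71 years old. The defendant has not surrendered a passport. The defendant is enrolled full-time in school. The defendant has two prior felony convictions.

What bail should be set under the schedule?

Base amounts from the schedule: residential burglary $119000; money laundering $83000.
Stacking rule: highest base plus 50% of each additional charge. Highest is residential burglary at $119000. Additional: $83000 × 50% = $41500. Combined base = $119000 + $41500 = $160500.
Net percentage adjustment: −15% +60% +30% = +75%. $160500 × 1.75 = $280875.
$280875 is within the $925000 maximum.
$280875 is at or above the $2500 minimum.

$280875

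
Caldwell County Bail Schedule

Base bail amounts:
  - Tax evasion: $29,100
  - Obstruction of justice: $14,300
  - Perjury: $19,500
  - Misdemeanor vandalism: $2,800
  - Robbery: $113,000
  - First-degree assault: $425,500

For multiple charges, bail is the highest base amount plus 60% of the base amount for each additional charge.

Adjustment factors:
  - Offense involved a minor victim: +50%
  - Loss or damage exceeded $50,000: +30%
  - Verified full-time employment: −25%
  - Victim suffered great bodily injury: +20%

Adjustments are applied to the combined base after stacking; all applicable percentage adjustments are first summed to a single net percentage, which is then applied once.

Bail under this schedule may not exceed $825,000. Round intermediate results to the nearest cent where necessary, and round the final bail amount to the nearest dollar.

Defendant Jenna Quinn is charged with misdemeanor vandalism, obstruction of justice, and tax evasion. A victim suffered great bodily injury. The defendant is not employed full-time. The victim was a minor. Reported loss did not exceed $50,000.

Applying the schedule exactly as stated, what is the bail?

Base amounts from the schedule: misdemeanor vandalism $2,800; obstruction of justice $14,300; tax evasion $29,100.
Stacking rule: highest base plus 60% of each additional charge. Highest is tax evasion at $29,100. Additional: $2,800 × 60% = $1,680; $14,300 × 60% = $8,580. Combined base = $29,100 + $10,260 = $39,360.
Net percentage adjustment: +50% +20% = +70%. $39,360 × 1.7 = $66,912.
$66,912 is within the $825,000 maximum.

$66,912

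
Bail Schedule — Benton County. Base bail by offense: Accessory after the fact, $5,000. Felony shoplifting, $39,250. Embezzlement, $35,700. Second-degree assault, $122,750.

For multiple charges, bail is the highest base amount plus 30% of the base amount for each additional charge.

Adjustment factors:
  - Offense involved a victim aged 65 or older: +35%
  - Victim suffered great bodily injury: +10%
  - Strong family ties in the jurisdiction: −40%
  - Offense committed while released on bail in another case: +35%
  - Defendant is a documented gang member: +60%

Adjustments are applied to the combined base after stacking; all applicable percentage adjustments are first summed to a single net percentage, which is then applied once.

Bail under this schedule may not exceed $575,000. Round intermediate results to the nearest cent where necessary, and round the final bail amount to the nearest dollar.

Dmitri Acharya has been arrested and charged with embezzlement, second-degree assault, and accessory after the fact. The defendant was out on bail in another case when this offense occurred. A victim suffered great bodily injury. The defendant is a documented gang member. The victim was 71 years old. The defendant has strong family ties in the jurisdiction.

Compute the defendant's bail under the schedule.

$269,920

Base amounts from the schedule: embezzlement $35,700; second-degree assault $122,750; accessory after the fact $5,000.
Stacking rule: highest base plus 30% of each additional charge. Highest is second-degree assault at $122,750. Additional: $35,700 × 30% = $10,710; $5,000 × 30% = $1,500. Combined base = $122,750 + $12,210 = $134,960.
Net percentage adjustment: +35% +10% −40% +35% +60% = +100%. $134,960 × 2 = $269,920.
$269,920 is within the $575,000 maximum.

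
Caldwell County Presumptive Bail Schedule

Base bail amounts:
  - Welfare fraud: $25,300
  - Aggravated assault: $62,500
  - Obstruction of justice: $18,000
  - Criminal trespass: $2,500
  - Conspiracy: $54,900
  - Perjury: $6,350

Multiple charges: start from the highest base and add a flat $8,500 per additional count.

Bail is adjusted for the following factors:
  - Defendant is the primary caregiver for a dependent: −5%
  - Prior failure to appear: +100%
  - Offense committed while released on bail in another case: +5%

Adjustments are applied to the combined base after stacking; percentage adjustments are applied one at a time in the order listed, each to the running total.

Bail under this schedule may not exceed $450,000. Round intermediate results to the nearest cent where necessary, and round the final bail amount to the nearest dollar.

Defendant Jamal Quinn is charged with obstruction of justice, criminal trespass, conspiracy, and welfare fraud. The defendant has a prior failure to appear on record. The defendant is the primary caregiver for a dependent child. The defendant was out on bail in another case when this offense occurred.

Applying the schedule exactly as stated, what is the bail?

$160,398

Base amounts from the schedule: obstruction of justice $18,000; criminal trespass $2,500; conspiracy $54,900; welfare fraud $25,300.
Stacking rule: highest base plus $8,500 per additional charge. Highest is conspiracy at $54,900; 3 additional charges → +$25,500. Combined base = $80,400.
Defendant is the primary caregiver for a dependent (−5%): $80,400 × 0.95 = $76,380.
Prior failure to appear (+100%): $76,380 × 2 = $152,760.
Offense committed while released on bail in another case (+5%): $152,760 × 1.05 = $160,398.
$160,398 is within the $450,000 maximum.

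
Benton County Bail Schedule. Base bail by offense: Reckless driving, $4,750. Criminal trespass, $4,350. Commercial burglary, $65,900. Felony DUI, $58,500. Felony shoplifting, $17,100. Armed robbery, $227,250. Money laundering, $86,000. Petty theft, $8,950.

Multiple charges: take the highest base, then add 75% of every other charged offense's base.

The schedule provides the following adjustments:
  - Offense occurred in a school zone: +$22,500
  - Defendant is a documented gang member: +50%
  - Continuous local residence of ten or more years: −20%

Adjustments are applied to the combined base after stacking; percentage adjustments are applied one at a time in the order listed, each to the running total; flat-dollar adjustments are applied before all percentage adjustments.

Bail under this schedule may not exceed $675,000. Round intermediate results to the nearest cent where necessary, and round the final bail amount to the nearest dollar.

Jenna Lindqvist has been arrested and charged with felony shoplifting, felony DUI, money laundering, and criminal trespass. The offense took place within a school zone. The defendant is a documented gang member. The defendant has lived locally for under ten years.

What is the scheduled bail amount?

Base amounts from the schedule: felony shoplifting $17,100; felony DUI $58,500; money laundering $86,000; criminal trespass $4,350.
Stacking rule: highest base plus 75% of each additional charge. Highest is money laundering at $86,000. Additional: $17,100 × 75% = $12,825; $58,500 × 75% = $43,875; $4,350 × 75% = $3,262.50. Combined base = $86,000 + $59,962.50 = $145,962.50.
Offense occurred in a school zone (+$22,500 flat): $145,962.50 + $22,500 = $168,462.50.
Defendant is a documented gang member (+50%): $168,462.50 × 1.5 = $252,693.75.
$252,693.75 is within the $675,000 maximum.
Rounded to the nearest dollar: $252,694.

$252,694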